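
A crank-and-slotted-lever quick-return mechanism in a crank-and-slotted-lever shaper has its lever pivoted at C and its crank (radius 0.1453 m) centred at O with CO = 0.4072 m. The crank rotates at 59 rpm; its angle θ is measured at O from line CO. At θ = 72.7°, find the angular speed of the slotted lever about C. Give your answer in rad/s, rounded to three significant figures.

1.08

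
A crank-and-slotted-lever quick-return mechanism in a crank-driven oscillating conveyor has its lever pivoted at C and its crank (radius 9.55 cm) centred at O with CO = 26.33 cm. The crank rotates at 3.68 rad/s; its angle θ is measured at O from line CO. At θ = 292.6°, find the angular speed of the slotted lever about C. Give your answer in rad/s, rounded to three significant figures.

0.707

ω = 3.68 rad/s
Crank pin A relative to C: A = (d + r cosθ, r sinθ); lever angle φ = atan2(r sinθ, d + r cosθ).
Differentiating tanφ: φ̇ = rω(d cosθ + r)/(d² + r² + 2dr cosθ).
d² + r² + 2dr cosθ = |CA|² = 0.0977735 m²;  d cosθ + r = +0.19668 m.
|ω_lever| = |0.0955·3.68·+0.19668| / 0.0977735 = 0.70697 rad/s.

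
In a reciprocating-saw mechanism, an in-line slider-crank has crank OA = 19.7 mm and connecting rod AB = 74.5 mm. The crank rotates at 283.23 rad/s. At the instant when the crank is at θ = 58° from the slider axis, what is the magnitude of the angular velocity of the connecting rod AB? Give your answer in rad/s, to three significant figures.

ω = 283.2 rad/s
The rod makes angle φ with the slider axis where L sinφ = r sinθ; differentiating, L cosφ·φ̇ = r ω cosθ.
L cosφ = √(L² − r² sin²θ) = 0.072603 m.
|ω_rod| = r ω |cosθ| / √(L² − r² sin²θ) = 0.0197·283.2·0.52992/0.072603 = 40.725 rad/s.

40.7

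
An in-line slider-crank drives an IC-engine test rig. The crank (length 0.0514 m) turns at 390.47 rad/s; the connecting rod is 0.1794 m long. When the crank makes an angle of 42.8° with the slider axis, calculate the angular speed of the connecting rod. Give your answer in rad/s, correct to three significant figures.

83.7

ω = 390.5 rad/s
The rod makes angle φ with the slider axis where L sinφ = r sinθ; differentiating, L cosφ·φ̇ = r ω cosθ.
L cosφ = √(L² − r² sin²θ) = 0.17597 m.
|ω_rod| = r ω |cosθ| / √(L² − r² sin²θ) = 0.0514·390.5·0.73373/0.17597 = 83.686 rad/s.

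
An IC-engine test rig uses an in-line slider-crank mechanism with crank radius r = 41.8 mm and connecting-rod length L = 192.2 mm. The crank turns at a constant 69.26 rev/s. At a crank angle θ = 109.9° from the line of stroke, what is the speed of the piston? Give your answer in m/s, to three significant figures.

15.8

ω = 2π·69.3 = 435.2 rad/s
For an in-line slider-crank, x = r cosθ + √(L² − r² sin²θ), so v = −rω sinθ·[1 + r cosθ/√(L² − r² sin²θ)].
With r = 0.0418 m, L = 0.1922 m, θ = 109.9°: √(L² − r² sin²θ) = 0.18814 m.
v = −0.0418·435.2·0.94029·[1 + 0.0418·-0.34038/0.18814] = -15.811 m/s.
|v| = 15.811 m/s.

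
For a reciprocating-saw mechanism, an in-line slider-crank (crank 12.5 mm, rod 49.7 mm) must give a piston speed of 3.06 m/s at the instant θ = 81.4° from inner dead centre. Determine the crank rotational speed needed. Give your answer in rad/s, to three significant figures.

238

For an in-line slider-crank, |v_piston| = rω|sinθ|·[1 + r cosθ/√(L² − r² sin²θ)].
With r = 0.0125 m, L = 0.0497 m, θ = 81.4°: the bracketed kinematic factor |dx/dθ| = 0.012839 m.
ω = v/|dx/dθ| = 3.06/0.012839 = 238.33 rad/s.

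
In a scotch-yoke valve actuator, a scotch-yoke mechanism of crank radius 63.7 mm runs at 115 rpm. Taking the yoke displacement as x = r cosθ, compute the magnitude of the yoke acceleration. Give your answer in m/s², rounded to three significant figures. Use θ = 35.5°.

7.52

ω = 12.04 rad/s (from 115 rpm).
x = r cosθ ⇒ ẍ = −rω² cosθ (ω constant).
|a| = rω²|cosθ| = 0.0637·(12.04)²·|cos 35.5°| = 7.521 m/s².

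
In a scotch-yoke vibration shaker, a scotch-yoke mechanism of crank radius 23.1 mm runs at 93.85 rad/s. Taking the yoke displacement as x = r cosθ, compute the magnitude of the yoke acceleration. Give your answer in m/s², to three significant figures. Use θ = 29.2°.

178

ω = 93.85 rad/s
x = r cosθ ⇒ ẍ = −rω² cosθ (ω constant).
|a| = rω²|cosθ| = 0.0231·(93.85)²·|cos 29.2°| = 177.61 m/s².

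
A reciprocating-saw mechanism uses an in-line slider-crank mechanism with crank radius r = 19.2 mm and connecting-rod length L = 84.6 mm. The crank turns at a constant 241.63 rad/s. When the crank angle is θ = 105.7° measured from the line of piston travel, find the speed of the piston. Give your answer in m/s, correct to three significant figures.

ω = 241.6 rad/s
For an in-line slider-crank, x = r cosθ + √(L² − r² sin²θ), so v = −rω sinθ·[1 + r cosθ/√(L² − r² sin²θ)].
With r = 0.0192 m, L = 0.0846 m, θ = 105.7°: √(L² − r² sin²θ) = 0.082556 m.
v = −0.0192·241.6·0.96269·[1 + 0.0192·-0.27060/0.082556] = -4.1851 m/s.
|v| = 4.1851 m/s.

4.19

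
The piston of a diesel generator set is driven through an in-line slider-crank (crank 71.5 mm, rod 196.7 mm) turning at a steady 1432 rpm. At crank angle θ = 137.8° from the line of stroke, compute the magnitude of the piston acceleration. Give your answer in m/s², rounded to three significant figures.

1110

ω = 2π·1432/60 = 150 rad/s
x(θ) = r cosθ + √(L² − r² sin²θ); with ω constant, a = ω²·d²x/dθ².
d²x/dθ² = −r cosθ − r²(cos2θ)/√u − r⁴ sin²2θ/(4u^{3/2}),  u = L² − r² sin²θ = 0.0363842 m².
Substituting r = 0.0715 m, L = 0.1967 m, θ = 137.8°: d²x/dθ² = +0.04942 m.
a = ω²·d²x/dθ² = (150)²·(+0.04942) = +1111.3 m/s²;  |a| = 1111.3 m/s².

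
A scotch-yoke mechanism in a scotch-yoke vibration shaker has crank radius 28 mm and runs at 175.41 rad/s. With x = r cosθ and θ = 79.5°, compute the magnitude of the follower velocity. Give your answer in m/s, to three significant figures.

ω = 175.4 rad/s
x = r cosθ ⇒ ẋ = −rω sinθ.
|v| = rω|sinθ| = 0.028·175.4·|sin 79.5°| = 4.8292 m/s.

4.83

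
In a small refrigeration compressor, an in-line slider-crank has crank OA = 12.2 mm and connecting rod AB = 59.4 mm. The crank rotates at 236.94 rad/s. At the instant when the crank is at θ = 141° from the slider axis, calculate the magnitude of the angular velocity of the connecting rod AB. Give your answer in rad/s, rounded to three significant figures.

ω = 236.9 rad/s
The rod makes angle φ with the slider axis where L sinφ = r sinθ; differentiating, L cosφ·φ̇ = r ω cosθ.
L cosφ = √(L² − r² sin²θ) = 0.058902 m.
|ω_rod| = r ω |cosθ| / √(L² − r² sin²θ) = 0.0122·236.9·0.77715/0.058902 = 38.139 rad/s.

38.1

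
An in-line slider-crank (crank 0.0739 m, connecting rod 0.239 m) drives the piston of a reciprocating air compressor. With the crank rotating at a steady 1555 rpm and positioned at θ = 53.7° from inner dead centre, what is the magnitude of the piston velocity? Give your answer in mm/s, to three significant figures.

ω = 2π·1555/60 = 162.8 rad/s
For an in-line slider-crank, x = r cosθ + √(L² − r² sin²θ), so v = −rω sinθ·[1 + r cosθ/√(L² − r² sin²θ)].
With r = 0.0739 m, L = 0.239 m, θ = 53.7°: √(L² − r² sin²θ) = 0.23146 m.
v = −0.0739·162.8·0.80593·[1 + 0.0739·0.59201/0.23146] = -11.532 m/s.
|v| = 11.532 m/s = 11532 mm/s.

11500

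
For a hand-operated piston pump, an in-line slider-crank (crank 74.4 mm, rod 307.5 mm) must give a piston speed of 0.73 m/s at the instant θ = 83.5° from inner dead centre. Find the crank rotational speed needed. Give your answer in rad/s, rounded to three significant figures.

For an in-line slider-crank, |v_piston| = rω|sinθ|·[1 + r cosθ/√(L² − r² sin²θ)].
With r = 0.0744 m, L = 0.3075 m, θ = 83.5°: the bracketed kinematic factor |dx/dθ| = 0.076008 m.
ω = v/|dx/dθ| = 0.73/0.076008 = 9.6043 rad/s.

9.60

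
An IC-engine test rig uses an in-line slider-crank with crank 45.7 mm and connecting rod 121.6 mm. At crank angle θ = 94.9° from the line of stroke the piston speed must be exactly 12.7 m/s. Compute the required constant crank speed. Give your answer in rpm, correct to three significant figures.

For an in-line slider-crank, |v_piston| = rω|sinθ|·[1 + r cosθ/√(L² − r² sin²θ)].
With r = 0.0457 m, L = 0.1216 m, θ = 94.9°: the bracketed kinematic factor |dx/dθ| = 0.043957 m.
ω = v/|dx/dθ| = 12.7/0.043957 = 288.92 rad/s.
N = 60ω/(2π) = 2759 rpm.

2760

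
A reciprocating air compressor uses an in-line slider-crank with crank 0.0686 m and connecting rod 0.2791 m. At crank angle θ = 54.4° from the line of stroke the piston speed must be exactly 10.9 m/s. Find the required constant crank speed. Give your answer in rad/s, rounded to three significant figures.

For an in-line slider-crank, |v_piston| = rω|sinθ|·[1 + r cosθ/√(L² − r² sin²θ)].
With r = 0.0686 m, L = 0.2791 m, θ = 54.4°: the bracketed kinematic factor |dx/dθ| = 0.063924 m.
ω = v/|dx/dθ| = 10.9/0.063924 = 170.52 rad/s.

171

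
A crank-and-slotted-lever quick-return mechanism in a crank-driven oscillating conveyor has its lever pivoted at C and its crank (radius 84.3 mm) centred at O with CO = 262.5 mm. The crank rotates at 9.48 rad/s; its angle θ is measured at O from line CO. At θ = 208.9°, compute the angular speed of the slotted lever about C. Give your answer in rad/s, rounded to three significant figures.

3.12

ω = 9.48 rad/s
Crank pin A relative to C: A = (d + r cosθ, r sinθ); lever angle φ = atan2(r sinθ, d + r cosθ).
Differentiating tanφ: φ̇ = rω(d cosθ + r)/(d² + r² + 2dr cosθ).
d² + r² + 2dr cosθ = |CA|² = 0.0372669 m²;  d cosθ + r = -0.14551 m.
|ω_lever| = |0.0843·9.48·-0.14551| / 0.0372669 = 3.1204 rad/s.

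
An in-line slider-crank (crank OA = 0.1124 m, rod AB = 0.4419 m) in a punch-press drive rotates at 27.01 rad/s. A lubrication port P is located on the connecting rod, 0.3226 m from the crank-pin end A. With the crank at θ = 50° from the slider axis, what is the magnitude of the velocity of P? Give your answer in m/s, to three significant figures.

ω = 27.01 rad/s.  Crank-pin speed |V_A| = rω = 3.0359 m/s, perpendicular to OA.
Rod angle: sinφ = −(r/L) sinθ ⇒ φ = -11.236°; ω_rod = −rω cosθ/√(L²−r²sin²θ) = -4.5023 rad/s.
V_P = V_A + ω_rod × AP, with AP = 0.3226 m along the rod.
Components: V_Px = −rω sinθ − a·ω_rod·sinφ = -2.6087 m/s;  V_Py = rω cosθ + a·ω_rod·cosφ = +0.52684 m/s.
|V_P| = √(V_Px² + V_Py²) = 2.6613 m/s.

2.66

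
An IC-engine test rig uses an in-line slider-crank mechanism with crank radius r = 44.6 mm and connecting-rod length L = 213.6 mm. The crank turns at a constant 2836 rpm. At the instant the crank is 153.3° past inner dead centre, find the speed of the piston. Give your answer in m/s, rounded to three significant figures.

ω = 2π·2836/60 = 297 rad/s
For an in-line slider-crank, x = r cosθ + √(L² − r² sin²θ), so v = −rω sinθ·[1 + r cosθ/√(L² − r² sin²θ)].
With r = 0.0446 m, L = 0.2136 m, θ = 153.3°: √(L² − r² sin²θ) = 0.21266 m.
v = −0.0446·297·0.44932·[1 + 0.0446·-0.89337/0.21266] = -4.8364 m/s.
|v| = 4.8364 m/s.

4.84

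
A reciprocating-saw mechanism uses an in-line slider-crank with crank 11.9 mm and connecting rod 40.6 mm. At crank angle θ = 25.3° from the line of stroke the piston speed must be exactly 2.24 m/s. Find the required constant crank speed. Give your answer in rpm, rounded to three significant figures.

For an in-line slider-crank, |v_piston| = rω|sinθ|·[1 + r cosθ/√(L² − r² sin²θ)].
With r = 0.0119 m, L = 0.0406 m, θ = 25.3°: the bracketed kinematic factor |dx/dθ| = 0.0064439 m.
ω = v/|dx/dθ| = 2.24/0.0064439 = 347.62 rad/s.
N = 60ω/(2π) = 3319.5 rpm.

3320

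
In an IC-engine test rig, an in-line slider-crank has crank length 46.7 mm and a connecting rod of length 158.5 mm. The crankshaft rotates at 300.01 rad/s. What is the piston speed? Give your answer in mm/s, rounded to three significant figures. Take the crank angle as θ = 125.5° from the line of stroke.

ω = 300 rad/s
For an in-line slider-crank, x = r cosθ + √(L² − r² sin²θ), so v = −rω sinθ·[1 + r cosθ/√(L² − r² sin²θ)].
With r = 0.0467 m, L = 0.1585 m, θ = 125.5°: √(L² − r² sin²θ) = 0.15387 m.
v = −0.0467·300·0.81412·[1 + 0.0467·-0.58070/0.15387] = -9.3959 m/s.
|v| = 9.3959 m/s = 9395.9 mm/s.

9400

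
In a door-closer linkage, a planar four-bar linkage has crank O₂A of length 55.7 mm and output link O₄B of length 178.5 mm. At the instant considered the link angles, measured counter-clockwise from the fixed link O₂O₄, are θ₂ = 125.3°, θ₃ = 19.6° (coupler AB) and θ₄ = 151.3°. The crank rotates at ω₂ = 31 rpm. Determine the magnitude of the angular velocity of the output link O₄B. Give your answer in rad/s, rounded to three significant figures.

1.31

ω₂ = 3.246 rad/s (from 31 rpm).
Differentiating the loop-closure r₂e^{iθ₂}+r₃e^{iθ₃}=r₁+r₄e^{iθ₄} gives r₂ω₂e^{iθ₂}+r₃ω₃e^{iθ₃}=r₄ω₄e^{iθ₄}.
Eliminating the other unknown: ω₄ = r₂ω₂ sin(θ₂−θ₃) / [r₄ sin(θ₄−θ₃)].
Numerator sine = +0.96269; denominator sine = +0.74664.
Result = 0.0557·3.246·(+0.96269) / (0.1785·(+0.74664)) = +1.3061 rad/s; magnitude 1.3061 rad/s.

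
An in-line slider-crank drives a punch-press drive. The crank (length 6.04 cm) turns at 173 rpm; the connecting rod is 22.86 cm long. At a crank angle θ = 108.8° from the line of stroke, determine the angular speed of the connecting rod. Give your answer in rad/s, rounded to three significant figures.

1.59

ω = 18.12 rad/s (converted from 173 rpm).
The rod makes angle φ with the slider axis where L sinφ = r sinθ; differentiating, L cosφ·φ̇ = r ω cosθ.
L cosφ = √(L² − r² sin²θ) = 0.22133 m.
|ω_rod| = r ω |cosθ| / √(L² − r² sin²θ) = 0.0604·18.12·0.32227/0.22133 = 1.5932 rad/s.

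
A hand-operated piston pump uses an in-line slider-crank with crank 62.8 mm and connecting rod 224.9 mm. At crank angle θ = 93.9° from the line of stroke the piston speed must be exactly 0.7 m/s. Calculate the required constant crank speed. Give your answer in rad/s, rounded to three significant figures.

11.4

For an in-line slider-crank, |v_piston| = rω|sinθ|·[1 + r cosθ/√(L² − r² sin²θ)].
With r = 0.0628 m, L = 0.2249 m, θ = 93.9°: the bracketed kinematic factor |dx/dθ| = 0.061416 m.
ω = v/|dx/dθ| = 0.7/0.061416 = 11.398 rad/s.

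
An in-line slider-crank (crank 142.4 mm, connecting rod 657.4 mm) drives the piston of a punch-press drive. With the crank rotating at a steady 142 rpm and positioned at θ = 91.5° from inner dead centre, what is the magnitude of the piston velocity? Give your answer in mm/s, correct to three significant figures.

ω = 2π·142/60 = 14.87 rad/s
For an in-line slider-crank, x = r cosθ + √(L² − r² sin²θ), so v = −rω sinθ·[1 + r cosθ/√(L² − r² sin²θ)].
With r = 0.1424 m, L = 0.6574 m, θ = 91.5°: √(L² − r² sin²θ) = 0.6418 m.
v = −0.1424·14.87·0.99966·[1 + 0.1424·-0.02618/0.6418] = -2.1045 m/s.
|v| = 2.1045 m/s = 2104.5 mm/s.

2100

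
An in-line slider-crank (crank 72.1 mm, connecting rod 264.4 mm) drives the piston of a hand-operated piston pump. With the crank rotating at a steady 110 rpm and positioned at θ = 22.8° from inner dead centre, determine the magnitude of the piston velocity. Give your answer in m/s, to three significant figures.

0.403

ω = 2π·110/60 = 11.52 rad/s
For an in-line slider-crank, x = r cosθ + √(L² − r² sin²θ), so v = −rω sinθ·[1 + r cosθ/√(L² − r² sin²θ)].
With r = 0.0721 m, L = 0.2644 m, θ = 22.8°: √(L² − r² sin²θ) = 0.26292 m.
v = −0.0721·11.52·0.38752·[1 + 0.0721·0.92186/0.26292] = -0.40321 m/s.
|v| = 0.40321 m/s.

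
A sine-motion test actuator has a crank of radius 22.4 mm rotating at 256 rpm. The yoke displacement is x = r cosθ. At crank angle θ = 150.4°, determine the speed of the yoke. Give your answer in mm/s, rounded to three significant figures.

297

ω = 26.81 rad/s (from 256 rpm).
x = r cosθ ⇒ ẋ = −rω sinθ.
|v| = rω|sinθ| = 0.0224·26.81·|sin 150.4°| = 0.29661 m/s = 296.61 mm/s.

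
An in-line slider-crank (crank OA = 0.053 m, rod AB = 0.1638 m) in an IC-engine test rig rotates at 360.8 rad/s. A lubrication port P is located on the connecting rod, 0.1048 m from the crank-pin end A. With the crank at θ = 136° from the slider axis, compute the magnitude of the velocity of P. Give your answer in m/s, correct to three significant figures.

12.3

ω = 360.8 rad/s.  Crank-pin speed |V_A| = rω = 19.122 m/s, perpendicular to OA.
Rod angle: sinφ = −(r/L) sinθ ⇒ φ = -12.989°; ω_rod = −rω cosθ/√(L²−r²sin²θ) = +86.183 rad/s.
V_P = V_A + ω_rod × AP, with AP = 0.1048 m along the rod.
Components: V_Px = −rω sinθ − a·ω_rod·sinφ = -11.253 m/s;  V_Py = rω cosθ + a·ω_rod·cosφ = -4.9547 m/s.
|V_P| = √(V_Px² + V_Py²) = 12.296 m/s.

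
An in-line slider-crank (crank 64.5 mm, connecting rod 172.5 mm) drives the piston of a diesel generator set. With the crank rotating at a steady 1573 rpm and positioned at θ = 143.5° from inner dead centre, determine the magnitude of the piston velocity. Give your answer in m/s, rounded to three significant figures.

ω = 2π·1573/60 = 164.7 rad/s
For an in-line slider-crank, x = r cosθ + √(L² − r² sin²θ), so v = −rω sinθ·[1 + r cosθ/√(L² − r² sin²θ)].
With r = 0.0645 m, L = 0.1725 m, θ = 143.5°: √(L² − r² sin²θ) = 0.16818 m.
v = −0.0645·164.7·0.59482·[1 + 0.0645·-0.80386/0.16818] = -4.3715 m/s.
|v| = 4.3715 m/s.

4.37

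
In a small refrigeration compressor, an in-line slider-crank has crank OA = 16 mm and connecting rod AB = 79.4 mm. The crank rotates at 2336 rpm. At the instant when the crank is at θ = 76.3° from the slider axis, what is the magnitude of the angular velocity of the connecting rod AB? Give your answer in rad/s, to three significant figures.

11.9

ω = 244.6 rad/s (converted from 2336 rpm).
The rod makes angle φ with the slider axis where L sinφ = r sinθ; differentiating, L cosφ·φ̇ = r ω cosθ.
L cosφ = √(L² − r² sin²θ) = 0.077863 m.
|ω_rod| = r ω |cosθ| / √(L² − r² sin²θ) = 0.016·244.6·0.23684/0.077863 = 11.905 rad/s.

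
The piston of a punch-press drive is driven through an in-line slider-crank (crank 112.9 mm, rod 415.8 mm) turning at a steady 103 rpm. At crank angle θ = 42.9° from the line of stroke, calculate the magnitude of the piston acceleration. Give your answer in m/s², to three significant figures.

ω = 2π·103/60 = 10.79 rad/s
x(θ) = r cosθ + √(L² − r² sin²θ); with ω constant, a = ω²·d²x/dθ².
d²x/dθ² = −r cosθ − r²(cos2θ)/√u − r⁴ sin²2θ/(4u^{3/2}),  u = L² − r² sin²θ = 0.166983 m².
Substituting r = 0.1129 m, L = 0.4158 m, θ = 42.9°: d²x/dθ² = -0.085581 m.
a = ω²·d²x/dθ² = (10.79)²·(-0.085581) = -9.9565 m/s²;  |a| = 9.9565 m/s².

9.96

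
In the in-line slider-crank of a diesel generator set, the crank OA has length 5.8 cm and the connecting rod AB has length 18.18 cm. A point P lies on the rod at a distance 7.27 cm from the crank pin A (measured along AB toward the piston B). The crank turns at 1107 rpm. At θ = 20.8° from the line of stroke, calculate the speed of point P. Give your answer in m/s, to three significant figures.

ω = 115.9 rad/s.  Crank-pin speed |V_A| = rω = 6.7236 m/s, perpendicular to OA.
Rod angle: sinφ = −(r/L) sinθ ⇒ φ = -6.505°; ω_rod = −rω cosθ/√(L²−r²sin²θ) = -34.797 rad/s.
V_P = V_A + ω_rod × AP, with AP = 0.0727 m along the rod.
Components: V_Px = −rω sinθ − a·ω_rod·sinφ = -2.6742 m/s;  V_Py = rω cosθ + a·ω_rod·cosφ = +3.7719 m/s.
|V_P| = √(V_Px² + V_Py²) = 4.6237 m/s.

4.62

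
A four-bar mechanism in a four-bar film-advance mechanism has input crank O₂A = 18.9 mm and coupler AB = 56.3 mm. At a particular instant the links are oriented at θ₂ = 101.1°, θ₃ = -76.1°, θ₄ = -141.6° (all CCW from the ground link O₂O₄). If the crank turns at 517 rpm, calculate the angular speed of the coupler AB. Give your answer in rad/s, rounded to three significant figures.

17.7

ω₂ = 54.14 rad/s (from 517 rpm).
Differentiating the loop-closure r₂e^{iθ₂}+r₃e^{iθ₃}=r₁+r₄e^{iθ₄} gives r₂ω₂e^{iθ₂}+r₃ω₃e^{iθ₃}=r₄ω₄e^{iθ₄}.
Eliminating the other unknown: ω₃ = r₂ω₂ sin(θ₄−θ₂) / [r₃ sin(θ₃−θ₄)].
Numerator sine = +0.88862; denominator sine = +0.90996.
Result = 0.0189·54.14·(+0.88862) / (0.0563·(+0.90996)) = +17.749 rad/s; magnitude 17.749 rad/s.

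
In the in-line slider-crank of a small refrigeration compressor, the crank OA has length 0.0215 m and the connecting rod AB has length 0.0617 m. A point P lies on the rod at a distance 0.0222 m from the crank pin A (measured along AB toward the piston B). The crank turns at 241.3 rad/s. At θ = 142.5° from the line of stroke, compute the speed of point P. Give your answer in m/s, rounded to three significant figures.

ω = 241.3 rad/s.  Crank-pin speed |V_A| = rω = 5.1879 m/s, perpendicular to OA.
Rod angle: sinφ = −(r/L) sinθ ⇒ φ = -12.247°; ω_rod = −rω cosθ/√(L²−r²sin²θ) = +68.261 rad/s.
V_P = V_A + ω_rod × AP, with AP = 0.0222 m along the rod.
Components: V_Px = −rω sinθ − a·ω_rod·sinφ = -2.8368 m/s;  V_Py = rω cosθ + a·ω_rod·cosφ = -2.635 m/s.
|V_P| = √(V_Px² + V_Py²) = 3.8717 m/s.

3.87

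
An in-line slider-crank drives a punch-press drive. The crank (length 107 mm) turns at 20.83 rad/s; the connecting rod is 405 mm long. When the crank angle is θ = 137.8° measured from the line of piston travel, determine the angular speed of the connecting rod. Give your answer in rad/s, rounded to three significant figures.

ω = 20.83 rad/s
The rod makes angle φ with the slider axis where L sinφ = r sinθ; differentiating, L cosφ·φ̇ = r ω cosθ.
L cosφ = √(L² − r² sin²θ) = 0.39857 m.
|ω_rod| = r ω |cosθ| / √(L² − r² sin²θ) = 0.107·20.83·0.74080/0.39857 = 4.1426 rad/s.

4.14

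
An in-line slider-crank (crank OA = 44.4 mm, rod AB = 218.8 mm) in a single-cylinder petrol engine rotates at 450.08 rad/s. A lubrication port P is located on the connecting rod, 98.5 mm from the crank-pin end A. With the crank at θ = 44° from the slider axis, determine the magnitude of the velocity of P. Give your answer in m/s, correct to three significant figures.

16.8

ω = 450.1 rad/s.  Crank-pin speed |V_A| = rω = 19.984 m/s, perpendicular to OA.
Rod angle: sinφ = −(r/L) sinθ ⇒ φ = -8.104°; ω_rod = −rω cosθ/√(L²−r²sin²θ) = -66.362 rad/s.
V_P = V_A + ω_rod × AP, with AP = 0.0985 m along the rod.
Components: V_Px = −rω sinθ − a·ω_rod·sinφ = -14.803 m/s;  V_Py = rω cosθ + a·ω_rod·cosφ = +7.9036 m/s.
|V_P| = √(V_Px² + V_Py²) = 16.781 m/s.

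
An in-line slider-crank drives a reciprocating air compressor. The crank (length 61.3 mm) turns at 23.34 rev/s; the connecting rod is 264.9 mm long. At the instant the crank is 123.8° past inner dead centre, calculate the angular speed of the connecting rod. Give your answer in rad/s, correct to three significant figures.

19.2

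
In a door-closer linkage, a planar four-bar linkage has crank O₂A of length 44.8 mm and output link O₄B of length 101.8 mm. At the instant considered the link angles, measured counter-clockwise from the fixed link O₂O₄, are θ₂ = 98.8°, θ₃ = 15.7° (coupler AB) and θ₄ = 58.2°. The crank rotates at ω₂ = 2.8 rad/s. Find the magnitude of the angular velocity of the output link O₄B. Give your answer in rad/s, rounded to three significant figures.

ω₂ = 2.8 rad/s
Differentiating the loop-closure r₂e^{iθ₂}+r₃e^{iθ₃}=r₁+r₄e^{iθ₄} gives r₂ω₂e^{iθ₂}+r₃ω₃e^{iθ₃}=r₄ω₄e^{iθ₄}.
Eliminating the other unknown: ω₄ = r₂ω₂ sin(θ₂−θ₃) / [r₄ sin(θ₄−θ₃)].
Numerator sine = +0.99276; denominator sine = +0.67559.
Result = 0.0448·2.8·(+0.99276) / (0.1018·(+0.67559)) = +1.8107 rad/s; magnitude 1.8107 rad/s.

1.81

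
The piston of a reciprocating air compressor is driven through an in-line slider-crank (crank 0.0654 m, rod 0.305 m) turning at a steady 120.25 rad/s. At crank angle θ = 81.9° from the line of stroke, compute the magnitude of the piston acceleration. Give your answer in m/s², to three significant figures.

65.8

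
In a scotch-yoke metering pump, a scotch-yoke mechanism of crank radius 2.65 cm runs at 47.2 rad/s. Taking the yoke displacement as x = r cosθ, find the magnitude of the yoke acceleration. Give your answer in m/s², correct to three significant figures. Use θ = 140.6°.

ω = 47.2 rad/s
x = r cosθ ⇒ ẍ = −rω² cosθ (ω constant).
|a| = rω²|cosθ| = 0.0265·(47.2)²·|cos 140.6°| = 45.62 m/s².

45.6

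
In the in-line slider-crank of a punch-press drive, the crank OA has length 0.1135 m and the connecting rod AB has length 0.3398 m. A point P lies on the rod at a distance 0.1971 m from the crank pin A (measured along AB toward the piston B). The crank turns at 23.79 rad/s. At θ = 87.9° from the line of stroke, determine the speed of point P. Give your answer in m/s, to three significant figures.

2.72

ω = 23.79 rad/s.  Crank-pin speed |V_A| = rω = 2.7002 m/s, perpendicular to OA.
Rod angle: sinφ = −(r/L) sinθ ⇒ φ = -19.499°; ω_rod = −rω cosθ/√(L²−r²sin²θ) = -0.3089 rad/s.
V_P = V_A + ω_rod × AP, with AP = 0.1971 m along the rod.
Components: V_Px = −rω sinθ − a·ω_rod·sinφ = -2.7187 m/s;  V_Py = rω cosθ + a·ω_rod·cosφ = +0.041552 m/s.
|V_P| = √(V_Px² + V_Py²) = 2.719 m/s.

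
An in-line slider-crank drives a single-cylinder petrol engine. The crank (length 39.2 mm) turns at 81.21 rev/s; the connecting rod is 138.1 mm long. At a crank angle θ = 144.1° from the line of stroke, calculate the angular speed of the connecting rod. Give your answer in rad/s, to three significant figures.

119

ω = 510.3 rad/s (converted from 81.21 rev/s).
The rod makes angle φ with the slider axis where L sinφ = r sinθ; differentiating, L cosφ·φ̇ = r ω cosθ.
L cosφ = √(L² − r² sin²θ) = 0.13617 m.
|ω_rod| = r ω |cosθ| / √(L² − r² sin²θ) = 0.0392·510.3·0.81004/0.13617 = 118.98 rad/s.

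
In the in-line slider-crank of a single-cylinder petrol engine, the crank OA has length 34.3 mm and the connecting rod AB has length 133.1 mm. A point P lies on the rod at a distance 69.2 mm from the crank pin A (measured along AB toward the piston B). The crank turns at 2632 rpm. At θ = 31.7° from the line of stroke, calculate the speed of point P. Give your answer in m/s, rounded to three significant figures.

ω = 275.6 rad/s.  Crank-pin speed |V_A| = rω = 9.4538 m/s, perpendicular to OA.
Rod angle: sinφ = −(r/L) sinθ ⇒ φ = -7.783°; ω_rod = −rω cosθ/√(L²−r²sin²θ) = -60.993 rad/s.
V_P = V_A + ω_rod × AP, with AP = 0.0692 m along the rod.
Components: V_Px = −rω sinθ − a·ω_rod·sinφ = -5.5393 m/s;  V_Py = rω cosθ + a·ω_rod·cosφ = +3.8616 m/s.
|V_P| = √(V_Px² + V_Py²) = 6.7524 m/s.

6.75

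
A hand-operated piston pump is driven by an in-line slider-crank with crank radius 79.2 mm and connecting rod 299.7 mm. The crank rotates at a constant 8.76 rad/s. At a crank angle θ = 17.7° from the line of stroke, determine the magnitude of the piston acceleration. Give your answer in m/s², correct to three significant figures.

ω = 8.76 rad/s
x(θ) = r cosθ + √(L² − r² sin²θ); with ω constant, a = ω²·d²x/dθ².
d²x/dθ² = −r cosθ − r²(cos2θ)/√u − r⁴ sin²2θ/(4u^{3/2}),  u = L² − r² sin²θ = 0.0892403 m².
Substituting r = 0.0792 m, L = 0.2997 m, θ = 17.7°: d²x/dθ² = -0.09269 m.
a = ω²·d²x/dθ² = (8.76)²·(-0.09269) = -7.1128 m/s²;  |a| = 7.1128 m/s².

7.11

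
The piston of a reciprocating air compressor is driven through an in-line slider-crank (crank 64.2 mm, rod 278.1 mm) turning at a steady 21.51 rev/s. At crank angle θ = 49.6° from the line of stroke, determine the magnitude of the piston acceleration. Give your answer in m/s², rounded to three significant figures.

720

ω = 2π·21.5 = 135.2 rad/s
x(θ) = r cosθ + √(L² − r² sin²θ); with ω constant, a = ω²·d²x/dθ².
d²x/dθ² = −r cosθ − r²(cos2θ)/√u − r⁴ sin²2θ/(4u^{3/2}),  u = L² − r² sin²θ = 0.0749493 m².
Substituting r = 0.0642 m, L = 0.2781 m, θ = 49.6°: d²x/dθ² = -0.039404 m.
a = ω²·d²x/dθ² = (135.2)²·(-0.039404) = -719.75 m/s²;  |a| = 719.75 m/s².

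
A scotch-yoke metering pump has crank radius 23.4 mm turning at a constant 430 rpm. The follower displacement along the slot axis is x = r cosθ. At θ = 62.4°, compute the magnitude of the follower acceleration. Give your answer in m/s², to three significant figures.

22.0

ω = 45.03 rad/s (from 430 rpm).
x = r cosθ ⇒ ẍ = −rω² cosθ (ω constant).
|a| = rω²|cosθ| = 0.0234·(45.03)²·|cos 62.4°| = 21.982 m/s².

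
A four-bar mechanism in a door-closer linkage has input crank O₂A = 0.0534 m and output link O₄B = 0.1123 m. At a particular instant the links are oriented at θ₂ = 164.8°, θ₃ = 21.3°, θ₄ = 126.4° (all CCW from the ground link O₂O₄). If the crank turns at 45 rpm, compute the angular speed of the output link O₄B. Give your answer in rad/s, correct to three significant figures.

ω₂ = 4.712 rad/s (from 45 rpm).
Differentiating the loop-closure r₂e^{iθ₂}+r₃e^{iθ₃}=r₁+r₄e^{iθ₄} gives r₂ω₂e^{iθ₂}+r₃ω₃e^{iθ₃}=r₄ω₄e^{iθ₄}.
Eliminating the other unknown: ω₄ = r₂ω₂ sin(θ₂−θ₃) / [r₄ sin(θ₄−θ₃)].
Numerator sine = +0.59482; denominator sine = +0.96547.
Result = 0.0534·4.712·(+0.59482) / (0.1123·(+0.96547)) = +1.3805 rad/s; magnitude 1.3805 rad/s.

1.38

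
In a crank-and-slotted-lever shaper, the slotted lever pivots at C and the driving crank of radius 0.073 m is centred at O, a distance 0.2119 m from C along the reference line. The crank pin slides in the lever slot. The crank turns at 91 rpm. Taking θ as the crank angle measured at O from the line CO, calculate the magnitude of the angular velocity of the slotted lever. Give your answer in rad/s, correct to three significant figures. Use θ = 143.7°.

ω = 9.529 rad/s (from 91 rpm).
Crank pin A relative to C: A = (d + r cosθ, r sinθ); lever angle φ = atan2(r sinθ, d + r cosθ).
Differentiating tanφ: φ̇ = rω(d cosθ + r)/(d² + r² + 2dr cosθ).
d² + r² + 2dr cosθ = |CA|² = 0.0252973 m²;  d cosθ + r = -0.097776 m.
|ω_lever| = |0.073·9.529·-0.097776| / 0.0252973 = 2.6888 rad/s.

2.69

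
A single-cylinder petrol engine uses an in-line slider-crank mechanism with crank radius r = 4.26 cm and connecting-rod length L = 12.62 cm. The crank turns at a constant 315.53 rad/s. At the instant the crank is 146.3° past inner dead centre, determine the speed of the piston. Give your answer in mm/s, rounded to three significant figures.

ω = 315.5 rad/s
For an in-line slider-crank, x = r cosθ + √(L² − r² sin²θ), so v = −rω sinθ·[1 + r cosθ/√(L² − r² sin²θ)].
With r = 0.0426 m, L = 0.1262 m, θ = 146.3°: √(L² − r² sin²θ) = 0.12397 m.
v = −0.0426·315.5·0.55484·[1 + 0.0426·-0.83195/0.12397] = -5.3258 m/s.
|v| = 5.3258 m/s = 5325.8 mm/s.

5330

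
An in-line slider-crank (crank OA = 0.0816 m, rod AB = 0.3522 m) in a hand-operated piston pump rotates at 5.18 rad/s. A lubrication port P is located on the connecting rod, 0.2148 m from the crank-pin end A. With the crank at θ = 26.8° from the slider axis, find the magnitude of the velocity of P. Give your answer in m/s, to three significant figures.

0.260

ω = 5.18 rad/s.  Crank-pin speed |V_A| = rω = 0.42269 m/s, perpendicular to OA.
Rod angle: sinφ = −(r/L) sinθ ⇒ φ = -5.996°; ω_rod = −rω cosθ/√(L²−r²sin²θ) = -1.0771 rad/s.
V_P = V_A + ω_rod × AP, with AP = 0.2148 m along the rod.
Components: V_Px = −rω sinθ − a·ω_rod·sinφ = -0.21475 m/s;  V_Py = rω cosθ + a·ω_rod·cosφ = +0.14719 m/s.
|V_P| = √(V_Px² + V_Py²) = 0.26035 m/s.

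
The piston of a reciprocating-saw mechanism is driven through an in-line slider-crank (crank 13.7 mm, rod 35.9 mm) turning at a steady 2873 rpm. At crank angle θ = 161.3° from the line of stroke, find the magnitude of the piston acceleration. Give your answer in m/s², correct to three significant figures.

789

ω = 2π·2873/60 = 300.9 rad/s
x(θ) = r cosθ + √(L² − r² sin²θ); with ω constant, a = ω²·d²x/dθ².
d²x/dθ² = −r cosθ − r²(cos2θ)/√u − r⁴ sin²2θ/(4u^{3/2}),  u = L² − r² sin²θ = 0.00126952 m².
Substituting r = 0.0137 m, L = 0.0359 m, θ = 161.3°: d²x/dθ² = +0.0087202 m.
a = ω²·d²x/dθ² = (300.9)²·(+0.0087202) = +789.32 m/s²;  |a| = 789.32 m/s².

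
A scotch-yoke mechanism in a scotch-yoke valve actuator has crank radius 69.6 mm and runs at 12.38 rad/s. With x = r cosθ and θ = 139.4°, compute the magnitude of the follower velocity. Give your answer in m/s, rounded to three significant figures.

ω = 12.38 rad/s
x = r cosθ ⇒ ẋ = −rω sinθ.
|v| = rω|sinθ| = 0.0696·12.38·|sin 139.4°| = 0.56074 m/s.

0.561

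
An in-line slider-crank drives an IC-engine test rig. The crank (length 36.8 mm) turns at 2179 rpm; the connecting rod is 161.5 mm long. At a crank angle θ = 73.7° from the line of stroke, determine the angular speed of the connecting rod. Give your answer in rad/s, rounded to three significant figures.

ω = 228.2 rad/s (converted from 2179 rpm).
The rod makes angle φ with the slider axis where L sinφ = r sinθ; differentiating, L cosφ·φ̇ = r ω cosθ.
L cosφ = √(L² − r² sin²θ) = 0.15759 m.
|ω_rod| = r ω |cosθ| / √(L² − r² sin²θ) = 0.0368·228.2·0.28067/0.15759 = 14.955 rad/s.

15.0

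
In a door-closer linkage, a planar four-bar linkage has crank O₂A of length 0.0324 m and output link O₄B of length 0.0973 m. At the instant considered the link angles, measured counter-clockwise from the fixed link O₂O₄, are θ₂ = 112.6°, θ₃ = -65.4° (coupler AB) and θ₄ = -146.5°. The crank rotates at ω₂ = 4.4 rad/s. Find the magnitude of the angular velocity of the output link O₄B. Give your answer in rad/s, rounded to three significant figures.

0.0518

ω₂ = 4.4 rad/s
Differentiating the loop-closure r₂e^{iθ₂}+r₃e^{iθ₃}=r₁+r₄e^{iθ₄} gives r₂ω₂e^{iθ₂}+r₃ω₃e^{iθ₃}=r₄ω₄e^{iθ₄}.
Eliminating the other unknown: ω₄ = r₂ω₂ sin(θ₂−θ₃) / [r₄ sin(θ₄−θ₃)].
Numerator sine = +0.03490; denominator sine = -0.98796.
Result = 0.0324·4.4·(+0.03490) / (0.0973·(-0.98796)) = -0.051756 rad/s; magnitude 0.051756 rad/s.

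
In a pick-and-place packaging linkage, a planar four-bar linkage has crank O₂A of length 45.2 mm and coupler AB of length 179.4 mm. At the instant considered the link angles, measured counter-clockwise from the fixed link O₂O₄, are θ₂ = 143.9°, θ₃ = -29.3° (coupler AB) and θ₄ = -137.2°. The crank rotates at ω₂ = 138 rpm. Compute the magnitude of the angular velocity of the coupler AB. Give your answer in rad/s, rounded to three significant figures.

ω₂ = 14.45 rad/s (from 138 rpm).
Differentiating the loop-closure r₂e^{iθ₂}+r₃e^{iθ₃}=r₁+r₄e^{iθ₄} gives r₂ω₂e^{iθ₂}+r₃ω₃e^{iθ₃}=r₄ω₄e^{iθ₄}.
Eliminating the other unknown: ω₃ = r₂ω₂ sin(θ₄−θ₂) / [r₃ sin(θ₃−θ₄)].
Numerator sine = +0.98129; denominator sine = +0.95159.
Result = 0.0452·14.45·(+0.98129) / (0.1794·(+0.95159)) = +3.7547 rad/s; magnitude 3.7547 rad/s.

3.75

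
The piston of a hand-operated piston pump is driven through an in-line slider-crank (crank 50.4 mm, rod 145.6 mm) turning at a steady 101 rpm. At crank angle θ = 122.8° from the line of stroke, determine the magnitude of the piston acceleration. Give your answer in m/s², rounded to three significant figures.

3.84

ω = 2π·101/60 = 10.58 rad/s
x(θ) = r cosθ + √(L² − r² sin²θ); with ω constant, a = ω²·d²x/dθ².
d²x/dθ² = −r cosθ − r²(cos2θ)/√u − r⁴ sin²2θ/(4u^{3/2}),  u = L² − r² sin²θ = 0.0194046 m².
Substituting r = 0.0504 m, L = 0.1456 m, θ = 122.8°: d²x/dθ² = +0.03434 m.
a = ω²·d²x/dθ² = (10.58)²·(+0.03434) = +3.8415 m/s²;  |a| = 3.8415 m/s².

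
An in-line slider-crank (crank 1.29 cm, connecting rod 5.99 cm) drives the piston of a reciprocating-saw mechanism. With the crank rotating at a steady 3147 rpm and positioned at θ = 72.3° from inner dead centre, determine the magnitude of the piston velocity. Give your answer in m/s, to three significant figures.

ω = 2π·3147/60 = 329.6 rad/s
For an in-line slider-crank, x = r cosθ + √(L² − r² sin²θ), so v = −rω sinθ·[1 + r cosθ/√(L² − r² sin²θ)].
With r = 0.0129 m, L = 0.0599 m, θ = 72.3°: √(L² − r² sin²θ) = 0.058626 m.
v = −0.0129·329.6·0.95266·[1 + 0.0129·0.30403/0.058626] = -4.3209 m/s.
|v| = 4.3209 m/s.

4.32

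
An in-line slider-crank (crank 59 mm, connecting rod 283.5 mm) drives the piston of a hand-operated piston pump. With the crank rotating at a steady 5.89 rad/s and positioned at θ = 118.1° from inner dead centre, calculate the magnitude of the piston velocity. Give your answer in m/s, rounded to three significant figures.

ω = 5.89 rad/s
For an in-line slider-crank, x = r cosθ + √(L² − r² sin²θ), so v = −rω sinθ·[1 + r cosθ/√(L² − r² sin²θ)].
With r = 0.059 m, L = 0.2835 m, θ = 118.1°: √(L² − r² sin²θ) = 0.27868 m.
v = −0.059·5.89·0.88213·[1 + 0.059·-0.47101/0.27868] = -0.27598 m/s.
|v| = 0.27598 m/s.

0.276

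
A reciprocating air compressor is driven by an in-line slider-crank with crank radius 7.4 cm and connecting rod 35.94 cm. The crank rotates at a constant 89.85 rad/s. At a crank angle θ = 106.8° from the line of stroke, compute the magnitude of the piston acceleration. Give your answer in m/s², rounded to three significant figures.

ω = 89.85 rad/s
x(θ) = r cosθ + √(L² − r² sin²θ); with ω constant, a = ω²·d²x/dθ².
d²x/dθ² = −r cosθ − r²(cos2θ)/√u − r⁴ sin²2θ/(4u^{3/2}),  u = L² − r² sin²θ = 0.12415 m².
Substituting r = 0.074 m, L = 0.3594 m, θ = 106.8°: d²x/dθ² = +0.034281 m.
a = ω²·d²x/dθ² = (89.85)²·(+0.034281) = +276.75 m/s²;  |a| = 276.75 m/s².

277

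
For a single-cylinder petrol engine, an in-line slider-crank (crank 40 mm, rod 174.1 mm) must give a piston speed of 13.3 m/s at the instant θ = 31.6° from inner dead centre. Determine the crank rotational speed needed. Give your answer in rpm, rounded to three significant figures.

5060

For an in-line slider-crank, |v_piston| = rω|sinθ|·[1 + r cosθ/√(L² − r² sin²θ)].
With r = 0.04 m, L = 0.1741 m, θ = 31.6°: the bracketed kinematic factor |dx/dθ| = 0.025091 m.
ω = v/|dx/dθ| = 13.3/0.025091 = 530.07 rad/s.
N = 60ω/(2π) = 5061.8 rpm.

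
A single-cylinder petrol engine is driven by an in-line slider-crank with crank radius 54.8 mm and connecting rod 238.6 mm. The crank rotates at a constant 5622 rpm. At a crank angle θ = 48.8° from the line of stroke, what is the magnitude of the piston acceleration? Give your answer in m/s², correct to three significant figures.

12000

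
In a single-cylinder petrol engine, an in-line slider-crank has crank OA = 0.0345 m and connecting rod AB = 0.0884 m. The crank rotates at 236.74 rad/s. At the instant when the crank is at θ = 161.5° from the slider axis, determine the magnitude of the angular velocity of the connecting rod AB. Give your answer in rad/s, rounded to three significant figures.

88.3

ω = 236.7 rad/s
The rod makes angle φ with the slider axis where L sinφ = r sinθ; differentiating, L cosφ·φ̇ = r ω cosθ.
L cosφ = √(L² − r² sin²θ) = 0.08772 m.
|ω_rod| = r ω |cosθ| / √(L² − r² sin²θ) = 0.0345·236.7·0.94832/0.08772 = 88.298 rad/s.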